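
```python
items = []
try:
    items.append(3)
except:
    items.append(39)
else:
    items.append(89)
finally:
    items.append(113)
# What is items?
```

Step-by-step execution trace:
1. try: `items.append(3)` → items = [3]. No exception raised.
2. `except` is skipped.
3. `else` runs: `items.append(89)` → items = [3, 89].
4. `finally` always runs: `items.append(113)` → items = [3, 89, 113].
Result: [3, 89, 113]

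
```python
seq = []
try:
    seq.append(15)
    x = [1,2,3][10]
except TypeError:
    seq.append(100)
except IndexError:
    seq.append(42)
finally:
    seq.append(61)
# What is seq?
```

Step-by-step execution trace:
1. try: `seq.append(15)` → seq = [15].
2. `x = [1,2,3][10]` raises IndexError.
3. `except TypeError` does not match IndexError; skipped.
4. `except IndexError` matches → `seq.append(42)` → seq = [15, 42].
5. finally always runs: `seq.append(61)` → seq = [15, 42, 61].
Result: [15, 42, 61]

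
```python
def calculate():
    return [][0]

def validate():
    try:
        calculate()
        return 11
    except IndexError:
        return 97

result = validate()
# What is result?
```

Step-by-step execution trace:
1. `validate()` calls `calculate()`.
2. `calculate()` evaluates `[][0]`, which raises IndexError; it propagates to the caller.
3. `return 11` is not reached.
4. `except IndexError` in validate matches → returns 97.
5. result = 97.
Result: 97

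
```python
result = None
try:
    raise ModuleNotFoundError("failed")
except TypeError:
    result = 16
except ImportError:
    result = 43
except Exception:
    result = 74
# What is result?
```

Step-by-step execution trace:
1. `raise ModuleNotFoundError(...)` raises ModuleNotFoundError.
2. `except TypeError` does not match (ModuleNotFoundError is not a subclass of TypeError); skipped.
3. `except ImportError` matches (ModuleNotFoundError is a subclass of ImportError) → result = 43.
4. `except Exception` is not reached.
Result: 43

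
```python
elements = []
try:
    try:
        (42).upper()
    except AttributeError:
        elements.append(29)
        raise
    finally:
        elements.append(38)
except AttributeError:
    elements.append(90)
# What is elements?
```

Step-by-step execution trace:
1. Inner try: `(42).upper()` raises AttributeError.
2. Inner `except AttributeError` matches → `elements.append(29)` → elements = [29].
3. bare `raise` re-raises AttributeError.
4. Inner `finally` runs during unwinding: `elements.append(38)` → elements = [29, 38].
5. Outer `except AttributeError` matches → `elements.append(90)` → elements = [29, 38, 90].
Result: [29, 38, 90]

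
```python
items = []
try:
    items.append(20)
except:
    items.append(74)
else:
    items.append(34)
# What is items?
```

Step-by-step execution trace:
1. try: `items.append(20)` → items = [20]. No exception raised.
2. `except` is skipped.
3. `else` runs (try completed without exception): `items.append(34)` → items = [20, 34].
Result: [20, 34]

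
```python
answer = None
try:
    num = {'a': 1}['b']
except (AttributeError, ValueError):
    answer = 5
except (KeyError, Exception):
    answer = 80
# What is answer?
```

Step-by-step execution trace:
1. `num = {'a': 1}['b']` raises KeyError.
2. `except (AttributeError, ValueError)` does not match KeyError; skipped.
3. `except (KeyError, Exception)` matches (KeyError is in the tuple) → answer = 80.
Result: 80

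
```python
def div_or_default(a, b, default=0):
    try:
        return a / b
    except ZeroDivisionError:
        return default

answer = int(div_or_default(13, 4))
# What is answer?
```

Step-by-step execution trace:
1. `div_or_default(13, 4)` enters try: `return 13 / 4` → returns 3.25. No exception raised.
2. `except ZeroDivisionError` is skipped.
3. `int(3.25)` → 3 → answer = 3.
Result: 3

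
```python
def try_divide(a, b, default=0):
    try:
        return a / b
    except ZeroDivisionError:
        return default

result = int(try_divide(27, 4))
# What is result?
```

Step-by-step execution trace:
1. `try_divide(27, 4)` enters try: `return 27 / 4` → returns 6.75. No exception raised.
2. `except ZeroDivisionError` is skipped.
3. `int(6.75)` → 6 → result = 6.
Result: 6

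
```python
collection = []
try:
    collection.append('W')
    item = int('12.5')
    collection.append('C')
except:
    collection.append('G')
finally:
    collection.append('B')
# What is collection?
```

Step-by-step execution trace:
1. try: `collection.append('W')` → collection = ['W'].
2. `item = int('12.5')` raises ValueError; `collection.append('C')` is not reached.
3. bare `except` matches → `collection.append('G')` → collection = ['W', 'G'].
4. finally always runs: `collection.append('B')` → collection = ['W', 'G', 'B'].
Result: ['W', 'G', 'B']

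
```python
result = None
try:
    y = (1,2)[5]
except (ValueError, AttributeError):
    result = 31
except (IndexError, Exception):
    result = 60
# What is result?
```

Step-by-step execution trace:
1. `y = (1,2)[5]` raises IndexError.
2. `except (ValueError, AttributeError)` does not match IndexError; skipped.
3. `except (IndexError, Exception)` matches (IndexError is in the tuple) → result = 60.
Result: 60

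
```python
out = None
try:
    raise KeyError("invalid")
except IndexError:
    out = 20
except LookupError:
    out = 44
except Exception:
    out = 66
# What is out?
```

Step-by-step execution trace:
1. `raise KeyError(...)` raises KeyError.
2. `except IndexError` does not match (KeyError is not a subclass of IndexError); skipped.
3. `except LookupError` matches (KeyError is a subclass of LookupError) → out = 44.
4. `except Exception` is not reached.
Result: 44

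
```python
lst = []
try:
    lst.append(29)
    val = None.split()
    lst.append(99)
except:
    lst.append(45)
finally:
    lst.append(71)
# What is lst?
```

Step-by-step execution trace:
1. try: `lst.append(29)` → lst = [29].
2. `val = None.split()` raises AttributeError; `lst.append(99)` is not reached.
3. bare `except` matches → `lst.append(45)` → lst = [29, 45].
4. finally always runs: `lst.append(71)` → lst = [29, 45, 71].
Result: [29, 45, 71]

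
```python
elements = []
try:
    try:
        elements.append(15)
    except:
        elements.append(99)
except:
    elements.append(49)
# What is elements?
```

Step-by-step execution trace:
1. Inner try: `elements.append(15)` → elements = [15]. No exception raised.
2. Inner `except` is skipped.
3. Inner try completes normally; outer `except` is skipped.
Result: [15]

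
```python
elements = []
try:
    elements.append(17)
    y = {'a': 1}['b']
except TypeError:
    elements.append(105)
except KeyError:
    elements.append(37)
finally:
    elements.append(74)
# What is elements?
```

Step-by-step execution trace:
1. try: `elements.append(17)` → elements = [17].
2. `y = {'a': 1}['b']` raises KeyError.
3. `except TypeError` does not match KeyError; skipped.
4. `except KeyError` matches → `elements.append(37)` → elements = [17, 37].
5. finally always runs: `elements.append(74)` → elements = [17, 37, 74].
Result: [17, 37, 74]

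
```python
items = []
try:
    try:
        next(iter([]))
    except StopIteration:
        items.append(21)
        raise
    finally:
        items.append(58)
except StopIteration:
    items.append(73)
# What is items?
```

Step-by-step execution trace:
1. Inner try: `next(iter([]))` raises StopIteration.
2. Inner `except StopIteration` matches → `items.append(21)` → items = [21].
3. bare `raise` re-raises StopIteration.
4. Inner `finally` runs during unwinding: `items.append(58)` → items = [21, 58].
5. Outer `except StopIteration` matches → `items.append(73)` → items = [21, 58, 73].
Result: [21, 58, 73]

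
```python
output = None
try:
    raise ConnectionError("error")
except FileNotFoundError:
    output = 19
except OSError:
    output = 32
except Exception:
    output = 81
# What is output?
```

Step-by-step execution trace:
1. `raise ConnectionError(...)` raises ConnectionError.
2. `except FileNotFoundError` does not match (ConnectionError is not a subclass of FileNotFoundError); skipped.
3. `except OSError` matches (ConnectionError is a subclass of OSError) → output = 32.
4. `except Exception` is not reached.
Result: 32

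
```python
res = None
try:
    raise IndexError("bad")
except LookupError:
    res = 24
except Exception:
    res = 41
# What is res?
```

Step-by-step execution trace:
1. `raise IndexError(...)` raises IndexError.
2. `except LookupError` matches (IndexError is a subclass of LookupError) → res = 24.
3. `except Exception` is not reached.
Result: 24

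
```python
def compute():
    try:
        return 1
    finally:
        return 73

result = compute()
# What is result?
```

Step-by-step execution trace:
1. `compute()` enters try: `return 1` sets pending return value 1.
2. Before returning, `finally: return 73` runs and overrides the pending return.
3. compute() returns 73 → result = 73.
Result: 73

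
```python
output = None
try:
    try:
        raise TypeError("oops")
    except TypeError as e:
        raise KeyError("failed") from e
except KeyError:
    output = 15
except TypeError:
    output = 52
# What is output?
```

Step-by-step execution trace:
1. Inner try raises TypeError; inner `except TypeError as e` catches it.
2. `raise KeyError(...) from e` raises KeyError (TypeError is attached as __cause__, but only KeyError is active).
3. Outer `except KeyError` matches → output = 15.
4. `except TypeError` is not reached.
Result: 15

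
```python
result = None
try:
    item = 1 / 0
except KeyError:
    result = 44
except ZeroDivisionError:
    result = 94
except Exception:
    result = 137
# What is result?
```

Step-by-step execution trace:
1. `item = 1 / 0` raises ZeroDivisionError.
2. `except KeyError` does not match ZeroDivisionError; skipped.
3. `except ZeroDivisionError` matches → result = 94.
4. Remaining except clauses are skipped.
Result: 94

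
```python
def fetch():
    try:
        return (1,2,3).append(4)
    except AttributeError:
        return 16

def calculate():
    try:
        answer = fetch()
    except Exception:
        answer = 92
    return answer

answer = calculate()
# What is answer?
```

Step-by-step execution trace:
1. `calculate()` calls `fetch()`.
2. In fetch: `(1,2,3).append(4)` raises AttributeError; `except AttributeError` catches it → returns 16.
3. In calculate: `answer = fetch()` → answer = 16. No exception reaches calculate.
4. `except Exception` is skipped; calculate returns 16.
5. answer = 16.
Result: 16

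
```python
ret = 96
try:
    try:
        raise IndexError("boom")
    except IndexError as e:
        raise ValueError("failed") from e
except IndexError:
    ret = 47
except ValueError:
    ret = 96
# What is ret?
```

Step-by-step execution trace:
1. Inner try raises IndexError; inner `except IndexError as e` catches it.
2. `raise ValueError(...) from e` raises ValueError (IndexError is attached as __cause__, but only ValueError is active).
3. Outer `except IndexError` does not match ValueError; skipped.
4. Outer `except ValueError` matches → ret = 96.
Result: 96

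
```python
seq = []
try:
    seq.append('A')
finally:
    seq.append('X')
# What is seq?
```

Step-by-step execution trace:
1. try: `seq.append('A')` → seq = ['A'].
2. The try body completes without raising.
3. finally always runs: `seq.append('X')` → seq = ['A', 'X'].
Result: ['A', 'X']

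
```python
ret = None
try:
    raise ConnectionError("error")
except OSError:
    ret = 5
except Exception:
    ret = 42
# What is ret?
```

Step-by-step execution trace:
1. `raise ConnectionError(...)` raises ConnectionError.
2. `except OSError` matches (ConnectionError is a subclass of OSError) → ret = 5.
3. `except Exception` is not reached.
Result: 5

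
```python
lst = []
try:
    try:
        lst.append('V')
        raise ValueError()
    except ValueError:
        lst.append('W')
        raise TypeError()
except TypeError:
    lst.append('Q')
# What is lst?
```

Step-by-step execution trace:
1. Inner try: `lst.append('V')` → lst = ['V'].
2. `raise ValueError()` raises ValueError.
3. Inner `except ValueError` matches → `lst.append('W')` → lst = ['V', 'W'].
4. `raise TypeError()` raises TypeError; propagates to outer try.
5. Outer `except TypeError` matches → `lst.append('Q')` → lst = ['V', 'W', 'Q'].
Result: ['V', 'W', 'Q']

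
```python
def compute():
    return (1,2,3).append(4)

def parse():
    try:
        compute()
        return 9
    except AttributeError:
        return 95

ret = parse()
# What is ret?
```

Step-by-step execution trace:
1. `parse()` calls `compute()`.
2. `compute()` evaluates `(1,2,3).append(4)`, which raises AttributeError; it propagates to the caller.
3. `return 9` is not reached.
4. `except AttributeError` in parse matches → returns 95.
5. ret = 95.
Result: 95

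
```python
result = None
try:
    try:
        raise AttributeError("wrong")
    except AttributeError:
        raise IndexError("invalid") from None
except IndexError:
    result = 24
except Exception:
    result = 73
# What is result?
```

Step-by-step execution trace:
1. Inner try raises AttributeError; inner `except AttributeError` catches it.
2. `raise IndexError(...) from None` raises IndexError (from None suppresses __context__, but the active exception is still IndexError).
3. Outer `except IndexError` matches → result = 24.
4. `except Exception` is not reached.
Result: 24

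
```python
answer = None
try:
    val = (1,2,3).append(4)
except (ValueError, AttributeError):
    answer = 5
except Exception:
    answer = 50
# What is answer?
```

Step-by-step execution trace:
1. `val = (1,2,3).append(4)` raises AttributeError.
2. `except (ValueError, AttributeError)` matches (AttributeError is in the tuple) → answer = 5.
3. `except Exception` is not reached.
Result: 5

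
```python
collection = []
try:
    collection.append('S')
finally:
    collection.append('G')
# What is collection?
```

Step-by-step execution trace:
1. try: `collection.append('S')` → collection = ['S'].
2. The try body completes without raising.
3. finally always runs: `collection.append('G')` → collection = ['S', 'G'].
Result: ['S', 'G']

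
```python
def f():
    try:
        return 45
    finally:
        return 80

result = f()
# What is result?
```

Step-by-step execution trace:
1. `f()` enters try: `return 45` sets pending return value 45.
2. Before returning, `finally: return 80` runs and overrides the pending return.
3. f() returns 80 → result = 80.
Result: 80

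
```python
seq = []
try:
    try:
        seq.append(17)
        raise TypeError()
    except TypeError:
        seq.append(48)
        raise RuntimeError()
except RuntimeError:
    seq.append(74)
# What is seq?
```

Step-by-step execution trace:
1. Inner try: `seq.append(17)` → seq = [17].
2. `raise TypeError()` raises TypeError.
3. Inner `except TypeError` matches → `seq.append(48)` → seq = [17, 48].
4. `raise RuntimeError()` raises RuntimeError; propagates to outer try.
5. Outer `except RuntimeError` matches → `seq.append(74)` → seq = [17, 48, 74].
Result: [17, 48, 74]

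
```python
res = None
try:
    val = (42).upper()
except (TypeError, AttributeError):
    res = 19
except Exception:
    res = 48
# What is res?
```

Step-by-step execution trace:
1. `val = (42).upper()` raises AttributeError.
2. `except (TypeError, AttributeError)` matches (AttributeError is in the tuple) → res = 19.
3. `except Exception` is not reached.
Result: 19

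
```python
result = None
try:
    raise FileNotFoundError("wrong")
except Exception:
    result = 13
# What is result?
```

Step-by-step execution trace:
1. `raise FileNotFoundError(...)` raises FileNotFoundError.
2. `except Exception` matches (FileNotFoundError is a subclass of Exception) → result = 13.
Result: 13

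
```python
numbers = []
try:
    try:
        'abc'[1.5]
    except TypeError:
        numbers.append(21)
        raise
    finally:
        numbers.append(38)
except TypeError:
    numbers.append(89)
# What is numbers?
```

Step-by-step execution trace:
1. Inner try: `'abc'[1.5]` raises TypeError.
2. Inner `except TypeError` matches → `numbers.append(21)` → numbers = [21].
3. bare `raise` re-raises TypeError.
4. Inner `finally` runs during unwinding: `numbers.append(38)` → numbers = [21, 38].
5. Outer `except TypeError` matches → `numbers.append(89)` → numbers = [21, 38, 89].
Result: [21, 38, 89]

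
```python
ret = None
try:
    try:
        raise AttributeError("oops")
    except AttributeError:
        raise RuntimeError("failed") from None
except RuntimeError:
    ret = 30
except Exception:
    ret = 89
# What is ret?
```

Step-by-step execution trace:
1. Inner try raises AttributeError; inner `except AttributeError` catches it.
2. `raise RuntimeError(...) from None` raises RuntimeError (from None suppresses __context__, but the active exception is still RuntimeError).
3. Outer `except RuntimeError` matches → ret = 30.
4. `except Exception` is not reached.
Result: 30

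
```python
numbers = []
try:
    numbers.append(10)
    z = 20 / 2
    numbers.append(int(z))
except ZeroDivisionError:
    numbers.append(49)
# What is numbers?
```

Step-by-step execution trace:
1. try: `numbers.append(10)` → numbers = [10].
2. `z = 20 / 2` → z = 10.0. No exception raised.
3. `numbers.append(int(z))` → numbers = [10, 10].
4. `except ZeroDivisionError` is skipped (no exception was raised).
Result: [10, 10]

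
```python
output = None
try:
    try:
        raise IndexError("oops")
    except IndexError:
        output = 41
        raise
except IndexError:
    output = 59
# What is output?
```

Step-by-step execution trace:
1. Inner try: `raise IndexError("oops")` raises IndexError.
2. Inner `except IndexError` matches → output = 41.
3. bare `raise` re-raises the same IndexError.
4. Outer `except IndexError` matches → output = 59.
Result: 59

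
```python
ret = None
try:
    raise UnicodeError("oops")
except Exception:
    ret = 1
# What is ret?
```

Step-by-step execution trace:
1. `raise UnicodeError(...)` raises UnicodeError.
2. `except Exception` matches (UnicodeError is a subclass of Exception) → ret = 1.
Result: 1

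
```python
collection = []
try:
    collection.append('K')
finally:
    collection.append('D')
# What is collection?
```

Step-by-step execution trace:
1. try: `collection.append('K')` → collection = ['K'].
2. The try body completes without raising.
3. finally always runs: `collection.append('D')` → collection = ['K', 'D'].
Result: ['K', 'D']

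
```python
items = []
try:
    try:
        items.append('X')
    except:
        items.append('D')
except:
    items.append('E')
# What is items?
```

Step-by-step execution trace:
1. Inner try: `items.append('X')` → items = ['X']. No exception raised.
2. Inner `except` is skipped.
3. Inner try completes normally; outer `except` is skipped.
Result: ['X']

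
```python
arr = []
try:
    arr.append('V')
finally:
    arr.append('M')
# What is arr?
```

Step-by-step execution trace:
1. try: `arr.append('V')` → arr = ['V'].
2. The try body completes without raising.
3. finally always runs: `arr.append('M')` → arr = ['V', 'M'].
Result: ['V', 'M']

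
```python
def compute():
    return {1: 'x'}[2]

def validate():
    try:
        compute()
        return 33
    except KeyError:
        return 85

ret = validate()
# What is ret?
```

Step-by-step execution trace:
1. `validate()` calls `compute()`.
2. `compute()` evaluates `{1: 'x'}[2]`, which raises KeyError; it propagates to the caller.
3. `return 33` is not reached.
4. `except KeyError` in validate matches → returns 85.
5. ret = 85.
Result: 85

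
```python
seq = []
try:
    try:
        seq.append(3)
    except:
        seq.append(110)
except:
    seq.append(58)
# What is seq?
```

Step-by-step execution trace:
1. Inner try: `seq.append(3)` → seq = [3]. No exception raised.
2. Inner `except` is skipped.
3. Inner try completes normally; outer `except` is skipped.
Result: [3]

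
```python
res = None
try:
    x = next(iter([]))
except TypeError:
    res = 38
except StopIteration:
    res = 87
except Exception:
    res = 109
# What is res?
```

Step-by-step execution trace:
1. `x = next(iter([]))` raises StopIteration.
2. `except TypeError` does not match StopIteration; skipped.
3. `except StopIteration` matches → res = 87.
4. Remaining except clauses are skipped.
Result: 87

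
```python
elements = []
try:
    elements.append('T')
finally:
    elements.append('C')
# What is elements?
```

Step-by-step execution trace:
1. try: `elements.append('T')` → elements = ['T'].
2. The try body completes without raising.
3. finally always runs: `elements.append('C')` → elements = ['T', 'C'].
Result: ['T', 'C']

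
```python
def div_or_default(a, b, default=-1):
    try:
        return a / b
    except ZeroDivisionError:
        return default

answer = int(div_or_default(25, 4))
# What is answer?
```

Step-by-step execution trace:
1. `div_or_default(25, 4)` enters try: `return 25 / 4` → returns 6.25. No exception raised.
2. `except ZeroDivisionError` is skipped.
3. `int(6.25)` → 6 → answer = 6.
Result: 6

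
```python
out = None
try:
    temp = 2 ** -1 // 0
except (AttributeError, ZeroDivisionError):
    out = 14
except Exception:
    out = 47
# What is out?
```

Step-by-step execution trace:
1. `temp = 2 ** -1 // 0` raises ZeroDivisionError.
2. `except (AttributeError, ZeroDivisionError)` matches (ZeroDivisionError is in the tuple) → out = 14.
3. `except Exception` is not reached.
Result: 14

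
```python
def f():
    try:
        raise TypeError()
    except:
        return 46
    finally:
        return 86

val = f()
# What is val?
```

Step-by-step execution trace:
1. `f()` enters try: `raise TypeError()` raises TypeError.
2. bare `except` matches → `return 46` sets pending return value 46.
3. Before returning, `finally: return 86` runs and overrides the pending return.
4. f() returns 86 → val = 86.
Result: 86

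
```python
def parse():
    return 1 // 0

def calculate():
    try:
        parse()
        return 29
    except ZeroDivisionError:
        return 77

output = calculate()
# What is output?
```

Step-by-step execution trace:
1. `calculate()` calls `parse()`.
2. `parse()` evaluates `1 // 0`, which raises ZeroDivisionError; it propagates to the caller.
3. `return 29` is not reached.
4. `except ZeroDivisionError` in calculate matches → returns 77.
5. output = 77.
Result: 77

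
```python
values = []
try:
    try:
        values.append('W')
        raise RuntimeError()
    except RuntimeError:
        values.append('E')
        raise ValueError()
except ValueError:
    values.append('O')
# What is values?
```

Step-by-step execution trace:
1. Inner try: `values.append('W')` → values = ['W'].
2. `raise RuntimeError()` raises RuntimeError.
3. Inner `except RuntimeError` matches → `values.append('E')` → values = ['W', 'E'].
4. `raise ValueError()` raises ValueError; propagates to outer try.
5. Outer `except ValueError` matches → `values.append('O')` → values = ['W', 'E', 'O'].
Result: ['W', 'E', 'O']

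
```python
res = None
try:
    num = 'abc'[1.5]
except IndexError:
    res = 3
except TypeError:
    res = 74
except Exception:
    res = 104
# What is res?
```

Step-by-step execution trace:
1. `num = 'abc'[1.5]` raises TypeError.
2. `except IndexError` does not match TypeError; skipped.
3. `except TypeError` matches → res = 74.
4. Remaining except clauses are skipped.
Result: 74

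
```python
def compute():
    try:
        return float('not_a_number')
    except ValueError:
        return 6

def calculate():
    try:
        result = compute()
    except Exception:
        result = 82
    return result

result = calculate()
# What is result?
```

Step-by-step execution trace:
1. `calculate()` calls `compute()`.
2. In compute: `float('not_a_number')` raises ValueError; `except ValueError` catches it → returns 6.
3. In calculate: `result = compute()` → result = 6. No exception reaches calculate.
4. `except Exception` is skipped; calculate returns 6.
5. result = 6.
Result: 6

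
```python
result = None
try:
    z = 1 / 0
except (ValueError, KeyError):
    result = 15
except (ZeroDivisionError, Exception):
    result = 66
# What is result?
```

Step-by-step execution trace:
1. `z = 1 / 0` raises ZeroDivisionError.
2. `except (ValueError, KeyError)` does not match ZeroDivisionError; skipped.
3. `except (ZeroDivisionError, Exception)` matches (ZeroDivisionError is in the tuple) → result = 66.
Result: 66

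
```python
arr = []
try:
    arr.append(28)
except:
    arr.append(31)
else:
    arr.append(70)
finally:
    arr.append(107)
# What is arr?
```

Step-by-step execution trace:
1. try: `arr.append(28)` → arr = [28]. No exception raised.
2. `except` is skipped.
3. `else` runs: `arr.append(70)` → arr = [28, 70].
4. `finally` always runs: `arr.append(107)` → arr = [28, 70, 107].
Result: [28, 70, 107]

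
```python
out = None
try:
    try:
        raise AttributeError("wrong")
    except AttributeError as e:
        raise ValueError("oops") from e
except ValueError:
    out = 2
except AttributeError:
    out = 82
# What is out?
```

Step-by-step execution trace:
1. Inner try raises AttributeError; inner `except AttributeError as e` catches it.
2. `raise ValueError(...) from e` raises ValueError (AttributeError is attached as __cause__, but only ValueError is active).
3. Outer `except ValueError` matches → out = 2.
4. `except AttributeError` is not reached.
Result: 2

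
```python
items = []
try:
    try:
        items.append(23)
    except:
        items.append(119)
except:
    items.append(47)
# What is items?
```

Step-by-step execution trace:
1. Inner try: `items.append(23)` → items = [23]. No exception raised.
2. Inner `except` is skipped.
3. Inner try completes normally; outer `except` is skipped.
Result: [23]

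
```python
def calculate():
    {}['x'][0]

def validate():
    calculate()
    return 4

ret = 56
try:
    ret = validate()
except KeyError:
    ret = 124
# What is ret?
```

Step-by-step execution trace:
1. ret starts at 56.
2. try: `validate()` calls `calculate()`.
3. `calculate()` evaluates `{}['x'][0]`, which raises KeyError; it propagates through validate (uncaught).
4. `return 4` in validate is not reached; the assignment to ret does not complete.
5. `except KeyError` matches → ret = 124.
Result: 124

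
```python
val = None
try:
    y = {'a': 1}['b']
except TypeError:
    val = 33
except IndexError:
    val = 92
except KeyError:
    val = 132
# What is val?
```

Step-by-step execution trace:
1. `y = {'a': 1}['b']` raises KeyError.
2. `except TypeError` does not match KeyError; skipped.
3. `except IndexError` does not match KeyError; skipped.
4. `except KeyError` matches → val = 132.
Result: 132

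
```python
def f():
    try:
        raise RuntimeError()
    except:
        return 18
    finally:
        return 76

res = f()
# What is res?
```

Step-by-step execution trace:
1. `f()` enters try: `raise RuntimeError()` raises RuntimeError.
2. bare `except` matches → `return 18` sets pending return value 18.
3. Before returning, `finally: return 76` runs and overrides the pending return.
4. f() returns 76 → res = 76.
Result: 76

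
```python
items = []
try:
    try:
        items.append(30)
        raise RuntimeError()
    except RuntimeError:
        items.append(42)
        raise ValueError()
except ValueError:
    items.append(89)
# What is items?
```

Step-by-step execution trace:
1. Inner try: `items.append(30)` → items = [30].
2. `raise RuntimeError()` raises RuntimeError.
3. Inner `except RuntimeError` matches → `items.append(42)` → items = [30, 42].
4. `raise ValueError()` raises ValueError; propagates to outer try.
5. Outer `except ValueError` matches → `items.append(89)` → items = [30, 42, 89].
Result: [30, 42, 89]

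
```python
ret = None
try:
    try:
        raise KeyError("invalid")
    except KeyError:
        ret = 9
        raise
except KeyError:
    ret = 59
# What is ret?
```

Step-by-step execution trace:
1. Inner try: `raise KeyError("invalid")` raises KeyError.
2. Inner `except KeyError` matches → ret = 9.
3. bare `raise` re-raises the same KeyError.
4. Outer `except KeyError` matches → ret = 59.
Result: 59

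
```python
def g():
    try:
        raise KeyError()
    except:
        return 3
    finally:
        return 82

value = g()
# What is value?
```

Step-by-step execution trace:
1. `g()` enters try: `raise KeyError()` raises KeyError.
2. bare `except` matches → `return 3` sets pending return value 3.
3. Before returning, `finally: return 82` runs and overrides the pending return.
4. g() returns 82 → value = 82.
Result: 82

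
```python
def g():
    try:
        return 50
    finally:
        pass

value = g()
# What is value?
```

Step-by-step execution trace:
1. `g()` enters try: `return 50` sets pending return value 50.
2. Before returning, `finally: pass` runs (no effect).
3. g() returns 50 → value = 50.
Result: 50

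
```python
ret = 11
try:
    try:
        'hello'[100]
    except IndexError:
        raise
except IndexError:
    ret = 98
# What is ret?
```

Step-by-step execution trace:
1. Inner try: `'hello'[100]` raises IndexError.
2. Inner `except IndexError` matches; bare `raise` re-raises the same IndexError.
3. Outer `except IndexError` matches → ret = 98.
Result: 98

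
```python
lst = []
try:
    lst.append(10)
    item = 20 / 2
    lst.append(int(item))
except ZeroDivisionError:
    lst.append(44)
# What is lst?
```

Step-by-step execution trace:
1. try: `lst.append(10)` → lst = [10].
2. `item = 20 / 2` → item = 10.0. No exception raised.
3. `lst.append(int(item))` → lst = [10, 10].
4. `except ZeroDivisionError` is skipped (no exception was raised).
Result: [10, 10]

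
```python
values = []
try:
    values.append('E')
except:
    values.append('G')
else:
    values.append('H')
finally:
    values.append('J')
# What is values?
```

Step-by-step execution trace:
1. try: `values.append('E')` → values = ['E']. No exception raised.
2. `except` is skipped.
3. `else` runs: `values.append('H')` → values = ['E', 'H'].
4. `finally` always runs: `values.append('J')` → values = ['E', 'H', 'J'].
Result: ['E', 'H', 'J']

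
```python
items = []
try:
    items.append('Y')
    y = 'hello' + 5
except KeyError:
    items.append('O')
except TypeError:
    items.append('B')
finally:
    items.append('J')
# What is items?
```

Step-by-step execution trace:
1. try: `items.append('Y')` → items = ['Y'].
2. `y = 'hello' + 5` raises TypeError.
3. `except KeyError` does not match TypeError; skipped.
4. `except TypeError` matches → `items.append('B')` → items = ['Y', 'B'].
5. finally always runs: `items.append('J')` → items = ['Y', 'B', 'J'].
Result: ['Y', 'B', 'J']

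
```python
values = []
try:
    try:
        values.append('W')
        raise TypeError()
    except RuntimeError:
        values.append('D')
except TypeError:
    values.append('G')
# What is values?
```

Step-by-step execution trace:
1. Inner try: `values.append('W')` → values = ['W'].
2. `raise TypeError()` raises TypeError.
3. Inner `except RuntimeError` does not match TypeError; exception propagates to outer try.
4. Outer `except TypeError` matches → `values.append('G')` → values = ['W', 'G'].
Result: ['W', 'G']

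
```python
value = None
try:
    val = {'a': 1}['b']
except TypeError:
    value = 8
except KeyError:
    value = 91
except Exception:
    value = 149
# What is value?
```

Step-by-step execution trace:
1. `val = {'a': 1}['b']` raises KeyError.
2. `except TypeError` does not match KeyError; skipped.
3. `except KeyError` matches → value = 91.
4. Remaining except clauses are skipped.
Result: 91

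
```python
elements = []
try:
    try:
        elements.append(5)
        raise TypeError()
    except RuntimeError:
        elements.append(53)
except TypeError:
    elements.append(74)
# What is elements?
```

Step-by-step execution trace:
1. Inner try: `elements.append(5)` → elements = [5].
2. `raise TypeError()` raises TypeError.
3. Inner `except RuntimeError` does not match TypeError; exception propagates to outer try.
4. Outer `except TypeError` matches → `elements.append(74)` → elements = [5, 74].
Result: [5, 74]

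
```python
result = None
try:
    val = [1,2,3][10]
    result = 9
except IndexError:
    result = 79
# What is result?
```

Step-by-step execution trace:
1. `val = [1,2,3][10]` raises IndexError.
2. `result = 9` is not reached.
3. `except IndexError` matches → result = 79.
Result: 79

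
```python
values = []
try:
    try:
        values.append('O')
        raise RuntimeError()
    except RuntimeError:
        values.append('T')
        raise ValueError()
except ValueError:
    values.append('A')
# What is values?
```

Step-by-step execution trace:
1. Inner try: `values.append('O')` → values = ['O'].
2. `raise RuntimeError()` raises RuntimeError.
3. Inner `except RuntimeError` matches → `values.append('T')` → values = ['O', 'T'].
4. `raise ValueError()` raises ValueError; propagates to outer try.
5. Outer `except ValueError` matches → `values.append('A')` → values = ['O', 'T', 'A'].
Result: ['O', 'T', 'A']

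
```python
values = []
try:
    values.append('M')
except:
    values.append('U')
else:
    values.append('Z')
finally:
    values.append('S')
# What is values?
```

Step-by-step execution trace:
1. try: `values.append('M')` → values = ['M']. No exception raised.
2. `except` is skipped.
3. `else` runs: `values.append('Z')` → values = ['M', 'Z'].
4. `finally` always runs: `values.append('S')` → values = ['M', 'Z', 'S'].
Result: ['M', 'Z', 'S']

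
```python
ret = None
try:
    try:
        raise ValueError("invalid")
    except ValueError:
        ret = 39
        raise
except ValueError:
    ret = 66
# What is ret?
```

Step-by-step execution trace:
1. Inner try: `raise ValueError("invalid")` raises ValueError.
2. Inner `except ValueError` matches → ret = 39.
3. bare `raise` re-raises the same ValueError.
4. Outer `except ValueError` matches → ret = 66.
Result: 66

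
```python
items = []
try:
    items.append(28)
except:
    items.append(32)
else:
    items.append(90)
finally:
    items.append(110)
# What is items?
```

Step-by-step execution trace:
1. try: `items.append(28)` → items = [28]. No exception raised.
2. `except` is skipped.
3. `else` runs: `items.append(90)` → items = [28, 90].
4. `finally` always runs: `items.append(110)` → items = [28, 90, 110].
Result: [28, 90, 110]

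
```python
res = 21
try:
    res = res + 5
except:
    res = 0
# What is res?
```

Step-by-step execution trace:
1. res starts at 21.
2. try: `res = res + 5` → res = 26. No exception raised.
3. `except` is skipped.
Result: 26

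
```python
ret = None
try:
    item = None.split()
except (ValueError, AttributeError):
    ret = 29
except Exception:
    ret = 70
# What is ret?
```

Step-by-step execution trace:
1. `item = None.split()` raises AttributeError.
2. `except (ValueError, AttributeError)` matches (AttributeError is in the tuple) → ret = 29.
3. `except Exception` is not reached.
Result: 29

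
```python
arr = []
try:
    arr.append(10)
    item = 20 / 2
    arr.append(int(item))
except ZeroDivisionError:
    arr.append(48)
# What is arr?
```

Step-by-step execution trace:
1. try: `arr.append(10)` → arr = [10].
2. `item = 20 / 2` → item = 10.0. No exception raised.
3. `arr.append(int(item))` → arr = [10, 10].
4. `except ZeroDivisionError` is skipped (no exception was raised).
Result: [10, 10]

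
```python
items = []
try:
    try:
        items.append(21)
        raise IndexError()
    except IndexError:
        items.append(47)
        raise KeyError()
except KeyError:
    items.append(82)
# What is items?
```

Step-by-step execution trace:
1. Inner try: `items.append(21)` → items = [21].
2. `raise IndexError()` raises IndexError.
3. Inner `except IndexError` matches → `items.append(47)` → items = [21, 47].
4. `raise KeyError()` raises KeyError; propagates to outer try.
5. Outer `except KeyError` matches → `items.append(82)` → items = [21, 47, 82].
Result: [21, 47, 82]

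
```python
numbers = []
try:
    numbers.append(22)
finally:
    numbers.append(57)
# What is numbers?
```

Step-by-step execution trace:
1. try: `numbers.append(22)` → numbers = [22].
2. The try body completes without raising.
3. finally always runs: `numbers.append(57)` → numbers = [22, 57].
Result: [22, 57]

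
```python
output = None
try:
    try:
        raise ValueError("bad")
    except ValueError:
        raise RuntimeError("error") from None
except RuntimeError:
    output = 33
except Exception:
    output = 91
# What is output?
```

Step-by-step execution trace:
1. Inner try raises ValueError; inner `except ValueError` catches it.
2. `raise RuntimeError(...) from None` raises RuntimeError (from None suppresses __context__, but the active exception is still RuntimeError).
3. Outer `except RuntimeError` matches → output = 33.
4. `except Exception` is not reached.
Result: 33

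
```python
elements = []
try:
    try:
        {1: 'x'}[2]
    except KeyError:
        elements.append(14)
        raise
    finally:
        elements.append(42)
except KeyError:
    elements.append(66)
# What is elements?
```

Step-by-step execution trace:
1. Inner try: `{1: 'x'}[2]` raises KeyError.
2. Inner `except KeyError` matches → `elements.append(14)` → elements = [14].
3. bare `raise` re-raises KeyError.
4. Inner `finally` runs during unwinding: `elements.append(42)` → elements = [14, 42].
5. Outer `except KeyError` matches → `elements.append(66)` → elements = [14, 42, 66].
Result: [14, 42, 66]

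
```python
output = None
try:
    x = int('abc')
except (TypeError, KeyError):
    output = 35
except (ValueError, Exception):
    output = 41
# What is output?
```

Step-by-step execution trace:
1. `x = int('abc')` raises ValueError.
2. `except (TypeError, KeyError)` does not match ValueError; skipped.
3. `except (ValueError, Exception)` matches (ValueError is in the tuple) → output = 41.
Result: 41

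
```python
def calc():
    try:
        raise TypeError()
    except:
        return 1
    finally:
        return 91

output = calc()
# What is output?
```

Step-by-step execution trace:
1. `calc()` enters try: `raise TypeError()` raises TypeError.
2. bare `except` matches → `return 1` sets pending return value 1.
3. Before returning, `finally: return 91` runs and overrides the pending return.
4. calc() returns 91 → output = 91.
Result: 91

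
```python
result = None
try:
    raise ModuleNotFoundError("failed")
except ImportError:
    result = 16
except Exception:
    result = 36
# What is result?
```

Step-by-step execution trace:
1. `raise ModuleNotFoundError(...)` raises ModuleNotFoundError.
2. `except ImportError` matches (ModuleNotFoundError is a subclass of ImportError) → result = 16.
3. `except Exception` is not reached.
Result: 16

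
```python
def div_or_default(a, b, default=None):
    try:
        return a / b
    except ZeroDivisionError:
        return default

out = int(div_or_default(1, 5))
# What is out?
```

Step-by-step execution trace:
1. `div_or_default(1, 5)` enters try: `return 1 / 5` → returns 0.2. No exception raised.
2. `except ZeroDivisionError` is skipped.
3. `int(0.2)` → 0 → out = 0.
Result: 0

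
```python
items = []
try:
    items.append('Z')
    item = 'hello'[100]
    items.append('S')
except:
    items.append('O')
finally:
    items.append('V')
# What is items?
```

Step-by-step execution trace:
1. try: `items.append('Z')` → items = ['Z'].
2. `item = 'hello'[100]` raises IndexError; `items.append('S')` is not reached.
3. bare `except` matches → `items.append('O')` → items = ['Z', 'O'].
4. finally always runs: `items.append('V')` → items = ['Z', 'O', 'V'].
Result: ['Z', 'O', 'V']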